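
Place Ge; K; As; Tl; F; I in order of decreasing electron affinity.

F, I, Ge, As, K, Tl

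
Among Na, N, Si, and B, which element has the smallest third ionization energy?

Si

Consider each +2 ion: Na²⁺ is already 1 electron into the core; N²⁺ still has 3 valence electrons; Si²⁺ still has 2 valence electrons; B²⁺ still has 1 valence electron.
Core electrons are held far more tightly than valence electrons, so Na tops the IE_3 order.
Valence configurations: N²⁺ [He]2s²2p¹, Si²⁺ [Ne]3s², B²⁺ [He]2s¹.
Approximate IE_3 values (kJ/mol): Na 6910, N 4578, Si 3232, B 3660.
Putting it together, IE_3: Si < B < N < Na.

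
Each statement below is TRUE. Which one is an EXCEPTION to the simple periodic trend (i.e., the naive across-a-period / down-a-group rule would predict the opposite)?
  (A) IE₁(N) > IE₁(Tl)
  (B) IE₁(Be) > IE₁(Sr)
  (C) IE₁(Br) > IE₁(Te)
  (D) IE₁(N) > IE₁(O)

The general trend: first ionisation energy increases across a period and decreases down a group.
(A) N (period 2, group 15) vs Tl (period 6, group 13): the stated order agrees with the simple trend.
(B) Be (period 2, group 2) vs Sr (period 5, group 2): the stated order agrees with the simple trend.
(C) Br (period 4, group 17) vs Te (period 5, group 16): the stated order agrees with the simple trend.
(D) N (period 2, group 15) vs O (period 2, group 16): the stated order contradicts the simple trend.
The exception is (D): pairing an electron in O's 2p⁴ costs repulsion energy, so O ionizes more easily than half-filled N (2p³).

(D)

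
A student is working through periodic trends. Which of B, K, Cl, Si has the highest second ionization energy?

After 1 electron has been removed, what remains? B⁺ still has 2 valence electrons; K⁺ is the bare [Ar] core; Cl⁺ still has 6 valence electrons; Si⁺ still has 3 valence electrons.
Breaking into a closed-shell core is much more expensive than removing a leftover valence electron — K has the largest IE_2 here.
Valence configurations: B⁺ [He]2s², Cl⁺ [Ne]3s²3p⁴, Si⁺ [Ne]3s²3p¹.
The numbers (kJ/mol): B 2427, K 3052, Cl 2298, Si 1577.
So the second ionization energies run Si < Cl < B < K.

K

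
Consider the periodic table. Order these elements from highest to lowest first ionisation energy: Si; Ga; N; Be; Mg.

N, Be, Si, Mg, Ga

Across a period the outer electron is held more tightly (higher IE₁); down a group it sits in a higher shell, more shielded, and comes off more easily.
Here both period and group differ, so the two effects have to be weighed against each other.
Mg > Ga: the two effects oppose for this pair; the down-group effect wins (738 vs 579 kJ/mol).
Si > Mg: Si lies to the right of Mg in period 3, so the across-period effect alone puts Si higher.
Be > Si: the two effects oppose for this pair; the down-group effect wins (900 vs 786 kJ/mol).
N > Be: N lies to the right of Be in period 2, so the across-period effect alone puts N higher.
For reference (kJ/mol): Be 900, N 1402, Mg 738, Si 786, Ga 579.
So from highest to lowest: N > Be > Si > Mg > Ga.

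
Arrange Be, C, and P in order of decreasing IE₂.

Consider each +1 ion: Be⁺ still has 1 valence electron; C⁺ still has 3 valence electrons; P⁺ still has 4 valence electrons.
All are still removing valence electrons, so compare the +1 ions as you would atoms: IE_2 generally rises across a period (higher Z_eff) and falls down a group (larger shell), subject to the usual subshell exceptions.
Valence configurations: Be⁺ [He]2s¹, C⁺ [He]2s²2p¹, P⁺ [Ne]3s²3p².
Tabulated IE_2 (kJ/mol): Be 1757, C 2353, P 1907.
Overall IE_2 order: Be < P < C.

C, P, Be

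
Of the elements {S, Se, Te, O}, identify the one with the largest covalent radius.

Te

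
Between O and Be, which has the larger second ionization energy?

O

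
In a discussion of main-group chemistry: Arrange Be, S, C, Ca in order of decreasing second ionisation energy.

After 1 electron has been removed, what remains? Be⁺ still has 1 valence electron; S⁺ still has 5 valence electrons; C⁺ still has 3 valence electrons; Ca⁺ still has 1 valence electron.
All are still removing valence electrons, so compare the +1 ions as you would atoms: IE_2 generally rises across a period (higher Z_eff) and falls down a group (larger shell), subject to the usual subshell exceptions.
Valence configurations: Be⁺ [He]2s¹, S⁺ [Ne]3s²3p³, C⁺ [He]2s²2p¹, Ca⁺ [Ar]4s¹.
Tabulated IE_2 (kJ/mol): Be 1757, S 2252, C 2353, Ca 1145.
Overall IE_2 order: Ca < Be < S < C.

C > S > Be > Ca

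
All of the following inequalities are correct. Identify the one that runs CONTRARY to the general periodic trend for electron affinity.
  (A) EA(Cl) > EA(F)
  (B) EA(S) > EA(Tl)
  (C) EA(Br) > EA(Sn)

(A)

The general trend: electron affinity increases across a period and decreases down a group.
(A) Cl (period 3, group 17) vs F (period 2, group 17): the stated order contradicts the simple trend.
(B) S (period 3, group 16) vs Tl (period 6, group 13): the stated order agrees with the simple trend.
(C) Br (period 4, group 17) vs Sn (period 5, group 14): the stated order agrees with the simple trend.
The exception is (A): F's small 2p subshell makes the incoming electron feel strong e⁻–e⁻ repulsion, so Cl actually releases more energy on gaining an electron.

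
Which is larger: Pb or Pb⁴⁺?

Pb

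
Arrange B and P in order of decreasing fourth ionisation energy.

B > P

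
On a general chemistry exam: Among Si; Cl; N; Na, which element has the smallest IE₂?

IE_2 is the cost of taking one more electron from the +1 cation: Si⁺ still has 3 valence electrons; Cl⁺ still has 6 valence electrons; N⁺ still has 4 valence electrons; Na⁺ is the bare [Ne] core.
Pulling an electron out of a noble-gas core costs far more than removing a remaining valence electron, so Na sits at the high end of IE_2.
Valence configurations: Si⁺ [Ne]3s²3p¹, Cl⁺ [Ne]3s²3p⁴, N⁺ [He]2s²2p².
Tabulated IE_2 (kJ/mol): Si 1577, Cl 2298, N 2856, Na 4562.
Putting it together, IE_2: Si < Cl < N < Na.

Si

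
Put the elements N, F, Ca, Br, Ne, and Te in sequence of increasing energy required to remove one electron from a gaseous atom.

N is in period 2, group 15; F is in period 2, group 17; Ne is in period 2, group 18; Ca is in period 4, group 2; Br is in period 4, group 17; Te is in period 5, group 16.
First ionization energy rises across a period (greater Z_eff holds electrons more tightly) and falls down a group (valence electrons are farther from the nucleus).
Neither a single period nor a single group — weigh both effects.
Te > Ca: period and group pull opposite ways; the across-period shift dominates (869 vs 590 kJ/mol).
Br > Te: both effects reinforce here, so Br is clearly the higher of the two.
N > Br: the two effects oppose for this pair; the down-group effect wins (1402 vs 1140 kJ/mol).
F > N: both are in period 2; the period trend gives F the larger value.
Ne > F: Ne lies to the right of F in period 2, so the across-period effect alone puts Ne higher.
Approximate values (kJ/mol): N 1402, F 1681, Ne 2081, Ca 590, Br 1140, Te 869.
So from lowest to highest: Ca < Te < Br < N < F < Ne.

Ca, Te, Br, N, F, Ne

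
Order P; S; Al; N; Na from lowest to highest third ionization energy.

Al, P, S, N, Na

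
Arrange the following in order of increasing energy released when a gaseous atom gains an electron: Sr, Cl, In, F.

Sr < In < F < Cl

F is in period 2, group 17; Cl is in period 3, group 17; Sr is in period 5, group 2; In is in period 5, group 13.
Atoms with high Z_eff and room in the valence shell (especially the halogens) have the most exothermic electron affinities.
Neither a single period nor a single group — weigh both effects.
In > Sr: In lies to the right of Sr in period 5, so the across-period effect alone puts In higher.
F > In: both effects reinforce here, so F is clearly the higher of the two.
Cl > F: this pair runs against the simple trend — see the exception note.
Note the exception: Cl has a higher electron affinity than F, contrary to the simple trend — F's small 2p subshell makes the incoming electron feel strong e⁻–e⁻ repulsion, so Cl actually releases more energy on gaining an electron.
For reference (kJ/mol): F 328, Cl 349, Sr 5, In 29.
So from lowest to highest: Sr < In < F < Cl.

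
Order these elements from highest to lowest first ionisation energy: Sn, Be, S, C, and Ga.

Be is in period 2, group 2; C is in period 2, group 14; S is in period 3, group 16; Ga is in period 4, group 13; Sn is in period 5, group 14.
Across a period the outer electron is held more tightly (higher IE₁); down a group it sits in a higher shell, more shielded, and comes off more easily.
Here both period and group differ, so the two effects have to be weighed against each other.
Sn > Ga: period and group pull opposite ways; the across-period shift dominates (709 vs 579 kJ/mol).
Be > Sn: period and group pull opposite ways; the down-group shift dominates (900 vs 709 kJ/mol).
S > Be: period and group pull opposite ways; the across-period shift dominates (1000 vs 900 kJ/mol).
C > S: period and group pull opposite ways; the down-group shift dominates (1086 vs 1000 kJ/mol).
Approximate values (kJ/mol): Be 900, C 1086, S 1000, Ga 579, Sn 709.
So from highest to lowest: C > S > Be > Sn > Ga.

C > S > Be > Sn > Ga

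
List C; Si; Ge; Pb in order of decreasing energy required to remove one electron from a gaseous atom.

C, Si, Ge, Pb

C is in period 2, group 14; Si is in period 3, group 14; Ge is in period 4, group 14; Pb is in period 6, group 14.
IE₁ increases left→right with effective nuclear charge and decreases top→bottom as the valence shell moves farther out.
All are in group 14, so first ionization energy increases up the group.
So from highest to lowest: C > Si > Ge > Pb.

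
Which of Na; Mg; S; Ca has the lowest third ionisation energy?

Consider each +2 ion: Na²⁺ is already 1 electron into the core; Mg²⁺ is the bare [Ne] core; S²⁺ still has 4 valence electrons; Ca²⁺ is the bare [Ar] core.
Core electrons are held far more tightly than valence electrons, so Ca, Na and Mg top the IE_3 order.
The numbers (kJ/mol): Na 6910, Mg 7733, S 3357, Ca 4912.
Overall IE_3 order: S < Ca < Na < Mg.

S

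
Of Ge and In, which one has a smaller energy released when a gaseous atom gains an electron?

Ge is in period 4, group 14; In is in period 5, group 13.
Electron affinity generally becomes more exothermic across a period toward the halogens and less exothermic down a group.
Neither a single period nor a single group — weigh both effects.
Ge > In: both effects reinforce here, so Ge is clearly the higher of the two.
Tabulated electron affinity (kJ/mol): Ge 119, In 29.
So In has the smaller energy released when a gaseous atom gains an electron (In < Ge).

In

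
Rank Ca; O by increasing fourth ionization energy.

Ca < O

IE_4 is the cost of taking one more electron from the +3 cation: Ca³⁺ is already 1 electron into the core; O³⁺ still has 3 valence electrons.
Usually core removal costs more than valence removal, but here the competition is close: a tightly held n=2 valence electron can cost more to remove than an n=3 core electron, so the actual values have to decide it.
Approximate IE_4 values (kJ/mol): Ca 6491, O 7469.
So the fourth ionization energies run Ca < O.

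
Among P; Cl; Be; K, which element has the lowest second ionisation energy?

Be

Consider each +1 ion: P⁺ still has 4 valence electrons; Cl⁺ still has 6 valence electrons; Be⁺ still has 1 valence electron; K⁺ is the bare [Ar] core.
Breaking into a closed-shell core is much more expensive than removing a leftover valence electron — K has the largest IE_2 here.
Valence configurations: P⁺ [Ne]3s²3p², Cl⁺ [Ne]3s²3p⁴, Be⁺ [He]2s¹.
The numbers (kJ/mol): P 1907, Cl 2298, Be 1757, K 3052.
Hence IE_2: Be < P < Cl < K.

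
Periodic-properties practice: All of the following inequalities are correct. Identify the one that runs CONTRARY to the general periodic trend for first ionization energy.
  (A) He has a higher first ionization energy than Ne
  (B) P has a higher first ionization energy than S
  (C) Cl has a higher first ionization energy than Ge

The general trend: first ionization energy increases across a period and decreases down a group.
(A) He (period 1, group 18) vs Ne (period 2, group 18): the stated order agrees with the simple trend.
(B) P (period 3, group 15) vs S (period 3, group 16): the stated order contradicts the simple trend.
(C) Cl (period 3, group 17) vs Ge (period 4, group 14): the stated order agrees with the simple trend.
The exception is (B): S (3p⁴) ionizes more easily than half-filled P (3p³) because the paired 3p electron in S is pushed out by e⁻–e⁻ repulsion.

(B)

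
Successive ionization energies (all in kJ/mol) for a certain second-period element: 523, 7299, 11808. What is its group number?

Group 1

Look for the largest jump between consecutive ionization energies: IE2/IE1 ≈ 14.0, far larger than any earlier ratio.
That jump marks the point where a core electron is being removed. So the atom has 1 valence electron.
A main-group element with 1 valence electron is in group 1.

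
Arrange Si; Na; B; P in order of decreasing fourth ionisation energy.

B > Na > P > Si

Consider each +3 ion: Si³⁺ still has 1 valence electron; Na³⁺ is already 2 electrons into the core; B³⁺ is the bare [He] core; P³⁺ still has 2 valence electrons.
Core electrons are held far more tightly than valence electrons, so Na and B top the IE_4 order.
Valence configurations: Si³⁺ [Ne]3s¹, P³⁺ [Ne]3s².
Tabulated IE_4 (kJ/mol): Si 4356, Na 9543, B 25026, P 4964.
Putting it together, IE_4: Si < P < Na < B.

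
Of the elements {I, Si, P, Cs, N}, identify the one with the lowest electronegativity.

Cs

N is in period 2, group 15; Si is in period 3, group 14; P is in period 3, group 15; I is in period 5, group 17; Cs is in period 6, group 1.
Atoms toward the upper right of the periodic table pull bonding electrons most strongly.
These span different periods and groups, so the two trends combine.
Si > Cs: relative to Cs, both the across-period and down-group shifts push Si's electronegativity up.
P > Si: both are in period 3; the period trend gives P the larger value.
I > P: the two effects oppose for this pair; the across-period effect wins (2.66 vs 2.19).
N > I: period and group pull opposite ways; the down-group shift dominates (3.04 vs 2.66).
Approximate values (Pauling): N 3.04, Si 1.90, P 2.19, I 2.66, Cs 0.79.
The lowest electronegativity among these belongs to Cs.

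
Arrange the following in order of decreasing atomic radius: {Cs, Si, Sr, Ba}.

Cs > Ba > Sr > Si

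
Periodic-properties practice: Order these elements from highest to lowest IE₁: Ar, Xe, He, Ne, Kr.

He is in period 1, group 18; Ne is in period 2, group 18; Ar is in period 3, group 18; Kr is in period 4, group 18; Xe is in period 5, group 18.
Across a period the outer electron is held more tightly (higher IE₁); down a group it sits in a higher shell, more shielded, and comes off more easily.
All are in group 18, so first ionization energy increases up the group.
So from highest to lowest: He > Ne > Ar > Kr > Xe.

He > Ne > Ar > Kr > Xe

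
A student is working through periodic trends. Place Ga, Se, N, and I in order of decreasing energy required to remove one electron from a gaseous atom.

IE₁ increases left→right with effective nuclear charge and decreases top→bottom as the valence shell moves farther out.
These span different periods and groups, so the two trends combine.
Se > Ga: Se lies to the right of Ga in period 4, so the across-period effect alone puts Se higher.
I > Se: the two effects oppose for this pair; the across-period effect wins (1008 vs 941 kJ/mol).
N > I: period and group pull opposite ways; the down-group shift dominates (1402 vs 1008 kJ/mol).
Tabulated first ionization energy (kJ/mol): N 1402, Ga 579, Se 941, I 1008.
So from highest to lowest: N > I > Se > Ga.

N > I > Se > Ga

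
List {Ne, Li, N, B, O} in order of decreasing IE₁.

Ne > N > O > B > Li

IE₁ increases left→right with effective nuclear charge and decreases top→bottom as the valence shell moves farther out.
All lie in period 2; the across-period trend (first ionization energy increases left to right) applies, with the exception below.
Note the exception: N has a higher first ionization energy than O, contrary to the simple trend — pairing an electron in O's 2p⁴ costs repulsion energy, so O ionizes more easily than half-filled N (2p³).
Tabulated first ionization energy (kJ/mol): Li 520, B 801, N 1402, O 1314, Ne 2081.
So from highest to lowest: Ne > N > O > B > Li.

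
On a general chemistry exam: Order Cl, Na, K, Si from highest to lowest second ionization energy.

IE_2 is the cost of taking one more electron from the +1 cation: Cl⁺ still has 6 valence electrons; Na⁺ is the bare [Ne] core; K⁺ is the bare [Ar] core; Si⁺ still has 3 valence electrons.
Pulling an electron out of a noble-gas core costs far more than removing a remaining valence electron, so K and Na sit at the high end of IE_2.
Valence configurations: Cl⁺ [Ne]3s²3p⁴, Si⁺ [Ne]3s²3p¹.
The numbers (kJ/mol): Cl 2298, Na 4562, K 3052, Si 1577.
Putting it together, IE_2: Si < Cl < K < Na.

Na > K > Cl > Si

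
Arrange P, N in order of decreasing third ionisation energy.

The third ionization energy removes an electron from the +2 ion. For each element: P²⁺ still has 3 valence electrons; N²⁺ still has 3 valence electrons.
All are still removing valence electrons, so compare the +2 ions as you would atoms: IE_3 generally rises across a period (higher Z_eff) and falls down a group (larger shell), subject to the usual subshell exceptions.
Valence configurations: P²⁺ [Ne]3s²3p¹, N²⁺ [He]2s²2p¹.
The numbers (kJ/mol): P 2914, N 4578.
Putting it together, IE_3: P < N.

N > P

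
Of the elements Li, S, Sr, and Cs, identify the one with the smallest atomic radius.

S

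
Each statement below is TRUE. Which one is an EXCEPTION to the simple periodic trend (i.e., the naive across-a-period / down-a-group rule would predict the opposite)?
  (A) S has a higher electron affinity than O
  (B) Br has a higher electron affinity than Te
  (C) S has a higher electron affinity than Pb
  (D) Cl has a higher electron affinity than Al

(A)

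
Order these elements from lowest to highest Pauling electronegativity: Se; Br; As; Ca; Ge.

Ca < Ge < As < Se < Br

Ca is in period 4, group 2; Ge is in period 4, group 14; As is in period 4, group 15; Se is in period 4, group 16; Br is in period 4, group 17.
EN rises left→right (higher Z_eff, smaller atoms) and falls top→bottom (larger, more shielded atoms).
All lie in period 4, so electronegativity increases left to right.
So from lowest to highest: Ca < Ge < As < Se < Br.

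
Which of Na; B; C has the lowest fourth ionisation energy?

C

The fourth ionization energy removes an electron from the +3 ion. For each element: Na³⁺ is already 2 electrons into the core; B³⁺ is the bare [He] core; C³⁺ still has 1 valence electron.
Pulling an electron out of a noble-gas core costs far more than removing a remaining valence electron, so Na and B sit at the high end of IE_4.
The numbers (kJ/mol): Na 9543, B 25026, C 6223.
Overall IE_4 order: C < Na < B.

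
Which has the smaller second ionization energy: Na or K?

The second ionization energy removes an electron from the +1 ion. For each element: Na⁺ is the bare [Ne] core; K⁺ is the bare [Ar] core.
All of these are removing an electron from a noble-gas core or deeper; the smaller core (lower principal quantum number) is held far more tightly, and within a period the higher nuclear charge binds the same core more tightly.
Tabulated IE_2 (kJ/mol): Na 4562, K 3052.
Hence IE_2: K < Na.

K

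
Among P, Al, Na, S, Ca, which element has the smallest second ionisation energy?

After 1 electron has been removed, what remains? P⁺ still has 4 valence electrons; Al⁺ still has 2 valence electrons; Na⁺ is the bare [Ne] core; S⁺ still has 5 valence electrons; Ca⁺ still has 1 valence electron.
Pulling an electron out of a noble-gas core costs far more than removing a remaining valence electron, so Na sits at the high end of IE_2.
Valence configurations: P⁺ [Ne]3s²3p², Al⁺ [Ne]3s², S⁺ [Ne]3s²3p³, Ca⁺ [Ar]4s¹.
The numbers (kJ/mol): P 1907, Al 1817, Na 4562, S 2252, Ca 1145.
Putting it together, IE_2: Ca < Al < P < S < Na.

Ca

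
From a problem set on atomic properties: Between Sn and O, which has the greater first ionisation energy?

O

O is in period 2, group 16; Sn is in period 5, group 14.
IE₁ increases left→right with effective nuclear charge and decreases top→bottom as the valence shell moves farther out.
Here both period and group differ, so the two effects have to be weighed against each other.
O > Sn: both effects reinforce here, so O is clearly the higher of the two.
For reference (kJ/mol): O 1314, Sn 709.
So O has the greater first ionisation energy (O > Sn).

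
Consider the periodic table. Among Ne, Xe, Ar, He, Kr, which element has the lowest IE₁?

Xe

First ionization energy rises across a period (greater Z_eff holds electrons more tightly) and falls down a group (valence electrons are farther from the nucleus).
All are in group 18, so first ionization energy increases up the group.
The lowest IE₁ among these belongs to Xe.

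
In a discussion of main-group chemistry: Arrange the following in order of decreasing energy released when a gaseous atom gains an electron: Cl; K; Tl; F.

Cl > F > K > Tl

F is in period 2, group 17; Cl is in period 3, group 17; K is in period 4, group 1; Tl is in period 6, group 13.
Atoms with high Z_eff and room in the valence shell (especially the halogens) have the most exothermic electron affinities.
Here both period and group differ, so the two effects have to be weighed against each other.
K > Tl: the two effects oppose for this pair; the down-group effect wins (48 vs 19 kJ/mol).
F > K: relative to K, both the across-period and down-group shifts push F's electron affinity up.
Cl > F: this pair runs against the simple trend — see the exception note.
Note the exception: Cl has a higher electron affinity than F, contrary to the simple trend — F's small 2p subshell makes the incoming electron feel strong e⁻–e⁻ repulsion, so Cl actually releases more energy on gaining an electron.
For reference (kJ/mol): F 328, Cl 349, K 48, Tl 19.
So from highest to lowest: Cl > F > K > Tl.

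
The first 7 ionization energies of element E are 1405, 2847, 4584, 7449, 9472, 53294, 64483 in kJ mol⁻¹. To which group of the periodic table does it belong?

Group 15

Look for the largest jump between consecutive ionization energies: IE6/IE5 ≈ 5.6, far larger than any earlier ratio.
That jump marks the point where a core electron is being removed. So the atom has 5 valence electrons.
A main-group element with 5 valence electrons is in group 15.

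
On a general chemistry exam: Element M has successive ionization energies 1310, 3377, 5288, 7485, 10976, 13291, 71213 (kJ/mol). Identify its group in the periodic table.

Group 16

Look for the largest jump between consecutive ionization energies: IE7/IE6 ≈ 5.4, far larger than any earlier ratio.
That jump marks the point where a core electron is being removed. So the atom has 6 valence electrons.
A main-group element with 6 valence electrons is in group 16.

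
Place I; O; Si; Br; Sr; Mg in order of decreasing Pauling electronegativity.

O, Br, I, Si, Mg, Sr

Atoms toward the upper right of the periodic table pull bonding electrons most strongly.
These span different periods and groups, so the two trends combine.
Mg > Sr: Mg sits above Sr in group 2, so the down-group effect alone puts Mg higher.
Si > Mg: Si lies to the right of Mg in period 3, so the across-period effect alone puts Si higher.
I > Si: the two effects oppose for this pair; the across-period effect wins (2.66 vs 1.90).
Br > I: Br sits above I in group 17, so the down-group effect alone puts Br higher.
O > Br: period and group pull opposite ways; the down-group shift dominates (3.44 vs 2.96).
For reference (Pauling): O 3.44, Mg 1.31, Si 1.90, Br 2.96, Sr 0.95, I 2.66.
So from highest to lowest: O > Br > I > Si > Mg > Sr.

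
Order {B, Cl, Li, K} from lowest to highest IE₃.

B < Cl < K < Li

Consider each +2 ion: B²⁺ still has 1 valence electron; Cl²⁺ still has 5 valence electrons; Li²⁺ is already 1 electron into the core; K²⁺ is already 1 electron into the core.
Core electrons are held far more tightly than valence electrons, so K and Li top the IE_3 order.
Valence configurations: B²⁺ [He]2s¹, Cl²⁺ [Ne]3s²3p³.
Approximate IE_3 values (kJ/mol): B 3660, Cl 3822, Li 11815, K 4420.
Overall IE_3 order: B < Cl < K < Li.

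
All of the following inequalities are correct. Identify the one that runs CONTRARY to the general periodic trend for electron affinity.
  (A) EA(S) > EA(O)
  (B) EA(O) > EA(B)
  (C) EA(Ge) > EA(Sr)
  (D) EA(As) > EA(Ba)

(A)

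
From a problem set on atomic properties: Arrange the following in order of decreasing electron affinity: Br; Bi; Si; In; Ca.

Br > Si > Bi > In > Ca

Electron affinity generally becomes more exothermic across a period toward the halogens and less exothermic down a group.
Here both period and group differ, so the two effects have to be weighed against each other.
In > Ca: the two effects oppose for this pair; the across-period effect wins (29 vs 2 kJ/mol).
Bi > In: period and group pull opposite ways; the across-period shift dominates (91 vs 29 kJ/mol).
Si > Bi: period and group pull opposite ways; the down-group shift dominates (134 vs 91 kJ/mol).
Br > Si: the two effects oppose for this pair; the across-period effect wins (325 vs 134 kJ/mol).
Tabulated electron affinity (kJ/mol): Si 134, Ca 2, Br 325, In 29, Bi 91.
So from highest to lowest: Br > Si > Bi > In > Ca.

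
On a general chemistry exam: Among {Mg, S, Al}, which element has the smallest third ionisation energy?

After 2 electrons have been removed, what remains? Mg²⁺ is the bare [Ne] core; S²⁺ still has 4 valence electrons; Al²⁺ still has 1 valence electron.
Pulling an electron out of a noble-gas core costs far more than removing a remaining valence electron, so Mg sits at the high end of IE_3.
Valence configurations: S²⁺ [Ne]3s²3p², Al²⁺ [Ne]3s¹.
The numbers (kJ/mol): Mg 7733, S 3357, Al 2745.
So the third ionization energies run Al < S < Mg.

Al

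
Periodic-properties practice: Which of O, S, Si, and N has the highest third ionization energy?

O

The third ionization energy removes an electron from the +2 ion. For each element: O²⁺ still has 4 valence electrons; S²⁺ still has 4 valence electrons; Si²⁺ still has 2 valence electrons; N²⁺ still has 3 valence electrons.
All are still removing valence electrons, so compare the +2 ions as you would atoms: IE_3 generally rises across a period (higher Z_eff) and falls down a group (larger shell), subject to the usual subshell exceptions.
Valence configurations: O²⁺ [He]2s²2p², S²⁺ [Ne]3s²3p², Si²⁺ [Ne]3s², N²⁺ [He]2s²2p¹.
Approximate IE_3 values (kJ/mol): O 5300, S 3357, Si 3232, N 4578.
So the third ionization energies run Si < S < N < O.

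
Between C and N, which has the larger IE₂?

N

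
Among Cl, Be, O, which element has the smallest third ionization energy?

Consider each +2 ion: Cl²⁺ still has 5 valence electrons; Be²⁺ is the bare [He] core; O²⁺ still has 4 valence electrons.
Pulling an electron out of a noble-gas core costs far more than removing a remaining valence electron, so Be sits at the high end of IE_3.
Valence configurations: Cl²⁺ [Ne]3s²3p³, O²⁺ [He]2s²2p².
Approximate IE_3 values (kJ/mol): Cl 3822, Be 14849, O 5300.
Putting it together, IE_3: Cl < O < Be.

Cl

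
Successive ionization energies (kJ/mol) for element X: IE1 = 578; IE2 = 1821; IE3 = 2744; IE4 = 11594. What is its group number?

Group 13

Look for the largest jump between consecutive ionization energies: IE4/IE3 ≈ 4.2, far larger than any earlier ratio.
That jump marks the point where a core electron is being removed. So the atom has 3 valence electrons.
A main-group element with 3 valence electrons is in group 13.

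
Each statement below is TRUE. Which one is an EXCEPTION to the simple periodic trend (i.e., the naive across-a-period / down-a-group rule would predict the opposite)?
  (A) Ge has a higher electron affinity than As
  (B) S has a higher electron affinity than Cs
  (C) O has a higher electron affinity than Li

The general trend: electron affinity increases across a period and decreases down a group.
(A) Ge (period 4, group 14) vs As (period 4, group 15): the stated order contradicts the simple trend.
(B) S (period 3, group 16) vs Cs (period 6, group 1): the stated order agrees with the simple trend.
(C) O (period 2, group 16) vs Li (period 2, group 1): the stated order agrees with the simple trend.
The exception is (A): adding an electron to As's half-filled 4p³ is unfavourable, so Ge (4p²) has the more exothermic EA.

(A)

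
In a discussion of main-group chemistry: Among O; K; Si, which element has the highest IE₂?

O

After 1 electron has been removed, what remains? O⁺ still has 5 valence electrons; K⁺ is the bare [Ar] core; Si⁺ still has 3 valence electrons.
Usually core removal costs more than valence removal, but here the competition is close: a tightly held n=2 valence electron can cost more to remove than an n=3 core electron, so the actual values have to decide it.
Valence configurations: O⁺ [He]2s²2p³, Si⁺ [Ne]3s²3p¹.
Tabulated IE_2 (kJ/mol): O 3388, K 3052, Si 1577.
Putting it together, IE_2: Si < K < O.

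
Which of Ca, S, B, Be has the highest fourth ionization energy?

The fourth ionization energy removes an electron from the +3 ion. For each element: Ca³⁺ is already 1 electron into the core; S³⁺ still has 3 valence electrons; B³⁺ is the bare [He] core; Be³⁺ is already 1 electron into the core.
Core electrons are held far more tightly than valence electrons, so Ca, Be and B top the IE_4 order.
Tabulated IE_4 (kJ/mol): Ca 6491, S 4556, B 25026, Be 21007.
So the fourth ionization energies run S < Ca < Be < B.

B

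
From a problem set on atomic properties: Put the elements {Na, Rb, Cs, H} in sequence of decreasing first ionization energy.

H > Na > Rb > Cs

Across a period the outer electron is held more tightly (higher IE₁); down a group it sits in a higher shell, more shielded, and comes off more easily.
All are in group 1, so first ionization energy increases up the group.
So from highest to lowest: H > Na > Rb > Cs.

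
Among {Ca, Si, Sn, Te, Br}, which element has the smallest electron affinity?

Si is in period 3, group 14; Ca is in period 4, group 2; Br is in period 4, group 17; Sn is in period 5, group 14; Te is in period 5, group 16.
Atoms with high Z_eff and room in the valence shell (especially the halogens) have the most exothermic electron affinities.
These span different periods and groups, so the two trends combine.
Sn > Ca: the two effects oppose for this pair; the across-period effect wins (107 vs 2 kJ/mol).
Si > Sn: Si sits above Sn in group 14, so the down-group effect alone puts Si higher.
Te > Si: period and group pull opposite ways; the across-period shift dominates (190 vs 134 kJ/mol).
Br > Te: relative to Te, both the across-period and down-group shifts push Br's electron affinity up.
Approximate values (kJ/mol): Si 134, Ca 2, Br 325, Sn 107, Te 190.
The smallest electron affinity among these belongs to Ca.

Ca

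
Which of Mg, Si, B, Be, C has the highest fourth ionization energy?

B

Consider each +3 ion: Mg³⁺ is already 1 electron into the core; Si³⁺ still has 1 valence electron; B³⁺ is the bare [He] core; Be³⁺ is already 1 electron into the core; C³⁺ still has 1 valence electron.
Core electrons are held far more tightly than valence electrons, so Mg, Be and B top the IE_4 order.
Valence configurations: Si³⁺ [Ne]3s¹, C³⁺ [He]2s¹.
The numbers (kJ/mol): Mg 10543, Si 4356, B 25026, Be 21007, C 6223.
Overall IE_4 order: Si < C < Mg < Be < B.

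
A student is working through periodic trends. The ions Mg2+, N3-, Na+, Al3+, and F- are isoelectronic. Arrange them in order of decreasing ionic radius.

All of these have 10 electrons, so size is governed by nuclear charge alone: the more protons, the stronger the pull on the same electron cloud, and the smaller the ion.
Nuclear charges: Al3+ (Z=13), Mg2+ (Z=12), Na+ (Z=11), F- (Z=9), N3- (Z=7).
Largest to smallest: N3- > F- > Na+ > Mg2+ > Al3+.

N3-, F-, Na+, Mg2+, Al3+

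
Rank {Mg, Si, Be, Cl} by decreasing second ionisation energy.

IE_2 is the cost of taking one more electron from the +1 cation: Mg⁺ still has 1 valence electron; Si⁺ still has 3 valence electrons; Be⁺ still has 1 valence electron; Cl⁺ still has 6 valence electrons.
All are still removing valence electrons, so compare the +1 ions as you would atoms: IE_2 generally rises across a period (higher Z_eff) and falls down a group (larger shell), subject to the usual subshell exceptions.
Valence configurations: Mg⁺ [Ne]3s¹, Si⁺ [Ne]3s²3p¹, Be⁺ [He]2s¹, Cl⁺ [Ne]3s²3p⁴.
Tabulated IE_2 (kJ/mol): Mg 1451, Si 1577, Be 1757, Cl 2298.
So the second ionization energies run Mg < Si < Be < Cl.

Cl > Be > Si > Mg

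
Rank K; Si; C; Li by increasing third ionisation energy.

Consider each +2 ion: K²⁺ is already 1 electron into the core; Si²⁺ still has 2 valence electrons; C²⁺ still has 2 valence electrons; Li²⁺ is already 1 electron into the core.
Usually core removal costs more than valence removal, but here the competition is close: a tightly held n=2 valence electron can cost more to remove than an n=3 core electron, so the actual values have to decide it.
Valence configurations: Si²⁺ [Ne]3s², C²⁺ [He]2s².
Approximate IE_3 values (kJ/mol): K 4420, Si 3232, C 4620, Li 11815.
Overall IE_3 order: Si < K < C < Li.

Si < K < C < Li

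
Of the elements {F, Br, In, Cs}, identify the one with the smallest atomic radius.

F is in period 2, group 17; Br is in period 4, group 17; In is in period 5, group 13; Cs is in period 6, group 1.
Across a period the added protons contract the valence shell; down a group each new principal shell makes the atom larger.
Here both period and group differ, so the two effects have to be weighed against each other.
Br > F: they share group 17; the group trend gives Br the larger value.
In > Br: relative to Br, both the across-period and down-group shifts push In's atomic radius up.
Cs > In: both effects reinforce here, so Cs is clearly the larger of the two.
Tabulated atomic radius (pm): F 64, Br 114, In 142, Cs 232.
The smallest atomic radius among these belongs to F.

F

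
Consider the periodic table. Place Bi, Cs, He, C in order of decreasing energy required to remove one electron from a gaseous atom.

Removing the outermost electron gets harder across a period and easier down a group.
These span different periods and groups, so the two trends combine.
Bi > Cs: both are in period 6; the period trend gives Bi the larger value.
C > Bi: period and group pull opposite ways; the down-group shift dominates (1086 vs 703 kJ/mol).
He > C: relative to C, both the across-period and down-group shifts push He's first ionization energy up.
For reference (kJ/mol): He 2372, C 1086, Cs 376, Bi 703.
So from highest to lowest: He > C > Bi > Cs.

He > C > Bi > Cs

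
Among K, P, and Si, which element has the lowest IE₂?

The second ionization energy removes an electron from the +1 ion. For each element: K⁺ is the bare [Ar] core; P⁺ still has 4 valence electrons; Si⁺ still has 3 valence electrons.
Pulling an electron out of a noble-gas core costs far more than removing a remaining valence electron, so K sits at the high end of IE_2.
Valence configurations: P⁺ [Ne]3s²3p², Si⁺ [Ne]3s²3p¹.
The numbers (kJ/mol): K 3052, P 1907, Si 1577.
Putting it together, IE_2: Si < P < K.

Si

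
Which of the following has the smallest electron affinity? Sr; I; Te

Atoms with high Z_eff and room in the valence shell (especially the halogens) have the most exothermic electron affinities.
All lie in period 5, so electron affinity increases left to right.
The smallest electron affinity among these belongs to Sr.

Sr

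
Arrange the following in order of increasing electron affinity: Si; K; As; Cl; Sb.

K, As, Sb, Si, Cl

Si is in period 3, group 14; Cl is in period 3, group 17; K is in period 4, group 1; As is in period 4, group 15; Sb is in period 5, group 15.
Atoms with high Z_eff and room in the valence shell (especially the halogens) have the most exothermic electron affinities.
Neither a single period nor a single group — weigh both effects.
As > K: As lies to the right of K in period 4, so the across-period effect alone puts As higher.
Sb > As: this pair runs against the simple trend — see the exception note.
Si > Sb: period and group pull opposite ways; the down-group shift dominates (134 vs 103 kJ/mol).
Cl > Si: Cl lies to the right of Si in period 3, so the across-period effect alone puts Cl higher.
Note the exception: Sb has a higher electron affinity than As, contrary to the simple trend — both are half-filled np³, but the pairing/repulsion penalty for the added electron shrinks as the p orbitals become larger and more diffuse down the group, and for Sb that outweighs the weaker nuclear attraction.
Approximate values (kJ/mol): Si 134, Cl 349, K 48, As 78, Sb 103.
So from lowest to highest: K < As < Sb < Si < Cl.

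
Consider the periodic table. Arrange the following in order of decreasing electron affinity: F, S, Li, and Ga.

Adding an electron releases more energy for atoms nearer the top right (short of the noble gases).
These span different periods and groups, so the two trends combine.
Li > Ga: period and group pull opposite ways; the down-group shift dominates (60 vs 29 kJ/mol).
S > Li: period and group pull opposite ways; the across-period shift dominates (200 vs 60 kJ/mol).
F > S: relative to S, both the across-period and down-group shifts push F's electron affinity up.
Approximate values (kJ/mol): Li 60, F 328, S 200, Ga 29.
So from highest to lowest: F > S > Li > Ga.

F, S, Li, Ga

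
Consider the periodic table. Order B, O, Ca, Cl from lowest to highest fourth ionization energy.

IE_4 is the cost of taking one more electron from the +3 cation: B³⁺ is the bare [He] core; O³⁺ still has 3 valence electrons; Ca³⁺ is already 1 electron into the core; Cl³⁺ still has 4 valence electrons.
Usually core removal costs more than valence removal, but here the competition is close: a tightly held n=2 valence electron can cost more to remove than an n=3 core electron, so the actual values have to decide it.
Valence configurations: O³⁺ [He]2s²2p¹, Cl³⁺ [Ne]3s²3p².
Tabulated IE_4 (kJ/mol): B 25026, O 7469, Ca 6491, Cl 5159.
Overall IE_4 order: Cl < Ca < O < B.

Cl < Ca < O < B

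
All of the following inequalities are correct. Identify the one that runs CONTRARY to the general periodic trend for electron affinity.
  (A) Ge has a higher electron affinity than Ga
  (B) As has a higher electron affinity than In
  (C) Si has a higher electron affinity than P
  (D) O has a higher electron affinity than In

The general trend: electron affinity increases across a period and decreases down a group.
(A) Ge (period 4, group 14) vs Ga (period 4, group 13): the stated order agrees with the simple trend.
(B) As (period 4, group 15) vs In (period 5, group 13): the stated order agrees with the simple trend.
(C) Si (period 3, group 14) vs P (period 3, group 15): the stated order contradicts the simple trend.
(D) O (period 2, group 16) vs In (period 5, group 13): the stated order agrees with the simple trend.
The exception is (C): adding an electron to P's half-filled 3p³ is unfavourable, so Si (3p²) has the more exothermic EA.

(C)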